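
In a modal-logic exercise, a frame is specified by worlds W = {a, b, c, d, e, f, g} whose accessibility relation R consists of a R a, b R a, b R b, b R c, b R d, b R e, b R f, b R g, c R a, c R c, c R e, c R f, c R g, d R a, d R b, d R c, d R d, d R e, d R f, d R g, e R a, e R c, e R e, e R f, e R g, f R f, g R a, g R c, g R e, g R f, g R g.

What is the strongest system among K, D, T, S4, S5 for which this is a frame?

Serial (axiom D): yes — every world has a successor (e.g. a R a).
Reflexive (axiom T): yes — every world is R-related to itself.
Transitive (axiom 4): yes — every two-step R-path is closed by a direct edge.
Euclidean (axiom 5): no — b R a and b R c, but not a R c.
So F validates K, D, T, S4; S5 would additionally require R to be Euclidean. The strongest is S4.

S4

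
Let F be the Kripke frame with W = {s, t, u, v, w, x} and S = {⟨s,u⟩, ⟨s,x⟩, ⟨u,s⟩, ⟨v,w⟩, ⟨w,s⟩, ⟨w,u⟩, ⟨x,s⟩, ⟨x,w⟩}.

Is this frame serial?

Serial: no — t has no S-successor.

No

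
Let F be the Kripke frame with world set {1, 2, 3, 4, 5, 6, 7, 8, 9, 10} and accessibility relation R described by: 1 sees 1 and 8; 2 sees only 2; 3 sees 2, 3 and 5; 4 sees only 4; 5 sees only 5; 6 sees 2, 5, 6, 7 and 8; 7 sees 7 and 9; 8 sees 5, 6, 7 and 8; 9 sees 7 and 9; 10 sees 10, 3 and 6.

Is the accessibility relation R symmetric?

Symmetric: no — 1 R 8 but not 8 R 1.

No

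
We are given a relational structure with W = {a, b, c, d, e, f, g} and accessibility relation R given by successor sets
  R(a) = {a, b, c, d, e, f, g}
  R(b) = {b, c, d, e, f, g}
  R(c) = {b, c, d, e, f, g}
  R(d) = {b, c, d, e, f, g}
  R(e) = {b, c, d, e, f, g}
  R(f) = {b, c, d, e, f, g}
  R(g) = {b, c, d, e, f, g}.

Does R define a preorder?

Yes

Reflexive: yes — every world is R-related to itself.
Transitive: yes — every two-step R-path is closed by a direct edge.
So R is a preorder.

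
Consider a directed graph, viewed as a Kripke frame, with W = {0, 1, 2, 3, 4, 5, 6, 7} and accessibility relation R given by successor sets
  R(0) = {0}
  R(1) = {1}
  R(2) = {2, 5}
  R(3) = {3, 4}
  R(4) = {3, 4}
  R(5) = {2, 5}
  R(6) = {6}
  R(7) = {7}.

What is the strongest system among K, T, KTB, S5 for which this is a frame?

S5

Reflexive (axiom T): yes — every world is R-related to itself.
Symmetric (axiom B): yes — every pair in R has its reverse in R.
Euclidean (axiom 5): yes — any two successors of a common world are R-related.
So F validates K, T, KTB, S5. The strongest is S5.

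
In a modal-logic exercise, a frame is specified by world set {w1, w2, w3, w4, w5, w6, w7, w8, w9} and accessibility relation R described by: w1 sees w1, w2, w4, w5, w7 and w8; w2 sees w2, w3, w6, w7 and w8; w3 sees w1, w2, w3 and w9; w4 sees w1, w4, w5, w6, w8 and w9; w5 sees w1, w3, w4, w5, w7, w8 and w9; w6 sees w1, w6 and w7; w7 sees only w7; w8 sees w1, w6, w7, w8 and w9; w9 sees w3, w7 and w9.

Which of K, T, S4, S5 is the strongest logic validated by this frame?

Reflexive (axiom T): yes — every world is R-related to itself.
Transitive (axiom 4): no — w1 R w2 and w2 R w3, but not w1 R w3.
Euclidean (axiom 5): no — w1 R w2 and w1 R w4, but not w2 R w4.
So F validates K, T; S4 would additionally require R to be transitive. The strongest is T.

T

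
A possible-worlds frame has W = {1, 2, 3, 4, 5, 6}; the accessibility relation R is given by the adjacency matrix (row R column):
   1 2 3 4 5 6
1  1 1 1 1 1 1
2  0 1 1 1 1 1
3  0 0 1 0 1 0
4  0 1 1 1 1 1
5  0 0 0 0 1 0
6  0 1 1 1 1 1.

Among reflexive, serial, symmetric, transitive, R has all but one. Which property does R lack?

symmetric

Reflexive: yes — every world is R-related to itself.
Serial: yes — every world has a successor (e.g. 1 R 1).
Symmetric: no — 1 R 2 but not 2 R 1.
Transitive: yes — every two-step R-path is closed by a direct edge.
Only symmetric fails.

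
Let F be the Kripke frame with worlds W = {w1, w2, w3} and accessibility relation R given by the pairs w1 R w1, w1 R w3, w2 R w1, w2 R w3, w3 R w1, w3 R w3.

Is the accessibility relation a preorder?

Reflexive: no — w2 is not related to itself.
Transitive: yes — every two-step R-path is closed by a direct edge.
So R is not a preorder.

No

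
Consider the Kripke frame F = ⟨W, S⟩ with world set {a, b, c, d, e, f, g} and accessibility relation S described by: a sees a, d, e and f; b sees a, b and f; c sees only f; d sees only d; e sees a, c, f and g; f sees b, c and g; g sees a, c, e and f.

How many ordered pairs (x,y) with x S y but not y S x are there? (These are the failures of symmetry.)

Enumerating: (a,d), (a,f), (b,a), (e,c), (e,f), (g,a), (g,c).

7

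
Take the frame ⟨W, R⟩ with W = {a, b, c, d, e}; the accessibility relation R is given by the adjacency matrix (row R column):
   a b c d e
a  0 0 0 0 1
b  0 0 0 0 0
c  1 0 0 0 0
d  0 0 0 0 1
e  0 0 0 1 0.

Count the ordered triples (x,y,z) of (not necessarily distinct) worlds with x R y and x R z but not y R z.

Enumerating: (a,e,e), (c,a,a), (d,e,e), (e,d,d).

4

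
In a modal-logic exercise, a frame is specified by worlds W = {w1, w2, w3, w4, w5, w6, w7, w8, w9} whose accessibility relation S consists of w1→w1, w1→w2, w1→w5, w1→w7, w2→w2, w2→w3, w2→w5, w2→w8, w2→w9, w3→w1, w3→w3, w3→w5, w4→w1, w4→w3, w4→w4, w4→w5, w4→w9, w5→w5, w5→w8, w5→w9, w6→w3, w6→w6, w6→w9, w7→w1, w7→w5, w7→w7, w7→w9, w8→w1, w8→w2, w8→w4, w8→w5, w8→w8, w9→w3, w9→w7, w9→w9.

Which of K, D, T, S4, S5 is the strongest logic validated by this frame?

Serial (axiom D): yes — every world has a successor (e.g. w1 S w1).
Reflexive (axiom T): yes — every world is S-related to itself.
Transitive (axiom 4): no — w1 S w2 and w2 S w3, but not w1 S w3.
Euclidean (axiom 5): no — w1 S w2 and w1 S w7, but not w2 S w7.
So F validates K, D, T; S4 would additionally require S to be transitive. The strongest is T.

T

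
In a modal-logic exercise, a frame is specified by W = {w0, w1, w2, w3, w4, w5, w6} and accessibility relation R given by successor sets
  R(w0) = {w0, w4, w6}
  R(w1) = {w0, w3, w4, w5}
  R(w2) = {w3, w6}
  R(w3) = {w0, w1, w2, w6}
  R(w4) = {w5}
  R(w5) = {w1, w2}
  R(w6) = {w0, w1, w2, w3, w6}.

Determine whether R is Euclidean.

No

Euclidean: no — w0 R w4 and w0 R w6, but not w4 R w6.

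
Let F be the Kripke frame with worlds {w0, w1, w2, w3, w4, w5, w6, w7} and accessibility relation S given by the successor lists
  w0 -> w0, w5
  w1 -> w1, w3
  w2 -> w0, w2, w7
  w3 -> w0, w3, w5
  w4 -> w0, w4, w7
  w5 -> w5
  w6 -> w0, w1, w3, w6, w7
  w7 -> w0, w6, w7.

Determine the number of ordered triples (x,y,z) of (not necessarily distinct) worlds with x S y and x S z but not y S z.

Enumerating: (w0,w5,w0), (w1,w3,w1), (w2,w0,w2), (w2,w0,w7), (w2,w7,w2), (w3,w0,w3), (w3,w5,w0), (w3,w5,w3), (w4,w0,w4), (w4,w0,w7), (w4,w7,w4), (w6,w0,w1), … and 13 more.
Total: 25.

25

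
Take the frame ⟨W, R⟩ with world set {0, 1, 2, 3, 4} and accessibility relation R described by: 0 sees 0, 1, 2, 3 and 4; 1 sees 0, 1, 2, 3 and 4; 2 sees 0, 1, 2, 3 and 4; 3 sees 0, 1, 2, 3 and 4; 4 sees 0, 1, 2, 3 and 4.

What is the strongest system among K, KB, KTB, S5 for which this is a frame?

S5

Symmetric (axiom B): yes — every pair in R has its reverse in R.
Reflexive (axiom T): yes — every world is R-related to itself.
Euclidean (axiom 5): yes — any two successors of a common world are R-related.
So F validates K, KB, KTB, S5. The strongest is S5.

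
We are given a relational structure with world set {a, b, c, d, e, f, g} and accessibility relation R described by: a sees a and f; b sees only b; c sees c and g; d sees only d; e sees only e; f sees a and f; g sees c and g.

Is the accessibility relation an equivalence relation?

Reflexive: yes — every world is R-related to itself.
Symmetric: yes — every pair in R has its reverse in R.
Transitive: yes — every two-step R-path is closed by a direct edge.
So R is an equivalence relation.

Yes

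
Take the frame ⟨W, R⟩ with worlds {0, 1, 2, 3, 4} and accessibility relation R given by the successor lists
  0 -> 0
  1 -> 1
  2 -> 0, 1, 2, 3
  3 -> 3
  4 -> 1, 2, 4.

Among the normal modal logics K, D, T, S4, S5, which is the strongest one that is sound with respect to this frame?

Serial (axiom D): yes — every world has a successor (e.g. 0 R 0).
Reflexive (axiom T): yes — every world is R-related to itself.
Transitive (axiom 4): no — 4 R 2 and 2 R 0, but not 4 R 0.
Euclidean (axiom 5): no — 2 R 0 and 2 R 1, but not 0 R 1.
So F validates K, D, T; S4 would additionally require R to be transitive. The strongest is T.

T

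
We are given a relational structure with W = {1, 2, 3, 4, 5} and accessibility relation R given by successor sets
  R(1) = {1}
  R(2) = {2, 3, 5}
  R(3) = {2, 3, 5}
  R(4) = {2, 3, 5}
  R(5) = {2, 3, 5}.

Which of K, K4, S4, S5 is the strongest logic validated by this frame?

K4

Transitive (axiom 4): yes — every two-step R-path is closed by a direct edge.
Reflexive (axiom T): no — 4 is not related to itself.
Euclidean (axiom 5): yes — any two successors of a common world are R-related.
So F validates K, K4; S4 would additionally require R to be reflexive. The strongest is K4.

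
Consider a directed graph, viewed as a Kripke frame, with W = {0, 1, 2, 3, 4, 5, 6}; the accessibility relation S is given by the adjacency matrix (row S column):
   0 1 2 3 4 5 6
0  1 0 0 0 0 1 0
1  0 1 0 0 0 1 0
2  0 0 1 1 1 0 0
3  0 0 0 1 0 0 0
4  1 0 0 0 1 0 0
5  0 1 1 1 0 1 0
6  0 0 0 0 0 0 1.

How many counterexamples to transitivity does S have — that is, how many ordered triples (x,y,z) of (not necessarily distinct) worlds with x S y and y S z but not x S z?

Enumerating: (0,5,1), (0,5,2), (0,5,3), (1,5,2), (1,5,3), (2,4,0), (4,0,5), (5,2,4).

8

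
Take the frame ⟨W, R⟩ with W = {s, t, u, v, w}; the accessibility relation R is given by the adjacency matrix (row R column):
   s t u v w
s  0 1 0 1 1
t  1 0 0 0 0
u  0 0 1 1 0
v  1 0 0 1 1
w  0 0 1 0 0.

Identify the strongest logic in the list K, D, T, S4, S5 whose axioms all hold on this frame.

D

Serial (axiom D): yes — every world has a successor (e.g. s R t).
Reflexive (axiom T): no — s is not related to itself.
Transitive (axiom 4): no — s R w and w R u, but not s R u.
Euclidean (axiom 5): no — s R t and s R v, but not t R v.
So F validates K, D; T would additionally require R to be reflexive. The strongest is D.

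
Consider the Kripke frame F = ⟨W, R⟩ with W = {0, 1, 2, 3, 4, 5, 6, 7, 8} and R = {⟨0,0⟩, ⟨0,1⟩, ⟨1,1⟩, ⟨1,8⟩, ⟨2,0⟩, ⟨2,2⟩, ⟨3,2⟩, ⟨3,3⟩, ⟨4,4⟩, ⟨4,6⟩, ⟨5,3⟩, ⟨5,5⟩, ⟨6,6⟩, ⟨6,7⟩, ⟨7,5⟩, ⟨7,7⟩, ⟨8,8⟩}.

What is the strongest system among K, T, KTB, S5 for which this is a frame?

Reflexive (axiom T): yes — every world is R-related to itself.
Symmetric (axiom B): no — 0 R 1 but not 1 R 0.
Euclidean (axiom 5): no — 0 R 1 and 0 R 0, but not 1 R 0.
So F validates K, T; KTB would additionally require R to be symmetric. The strongest is T.

T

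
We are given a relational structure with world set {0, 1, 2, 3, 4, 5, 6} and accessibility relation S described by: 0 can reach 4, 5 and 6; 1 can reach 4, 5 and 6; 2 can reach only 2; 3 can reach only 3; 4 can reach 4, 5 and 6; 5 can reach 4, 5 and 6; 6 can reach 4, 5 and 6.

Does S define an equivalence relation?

No

Reflexive: no — 0 is not related to itself.
Symmetric: no — 0 S 4 but not 4 S 0.
Transitive: yes — every two-step S-path is closed by a direct edge.
So S is not an equivalence relation.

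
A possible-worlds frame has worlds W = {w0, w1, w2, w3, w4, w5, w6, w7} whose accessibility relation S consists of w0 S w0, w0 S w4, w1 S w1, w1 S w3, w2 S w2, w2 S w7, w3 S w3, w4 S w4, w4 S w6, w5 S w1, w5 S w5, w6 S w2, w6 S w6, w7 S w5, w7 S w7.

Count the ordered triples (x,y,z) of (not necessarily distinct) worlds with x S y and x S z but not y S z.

Enumerating: (w0,w4,w0), (w1,w3,w1), (w2,w7,w2), (w4,w6,w4), (w5,w1,w5), (w6,w2,w6), (w7,w5,w7).

7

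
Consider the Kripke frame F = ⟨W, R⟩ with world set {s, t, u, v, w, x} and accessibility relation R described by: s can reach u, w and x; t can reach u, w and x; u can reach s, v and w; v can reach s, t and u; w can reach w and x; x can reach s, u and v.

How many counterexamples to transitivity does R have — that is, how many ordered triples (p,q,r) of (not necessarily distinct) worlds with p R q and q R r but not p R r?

Enumerating: (s,u,s), (s,u,v), (s,x,s), (s,x,v), (t,u,s), (t,u,v), (t,x,s), (t,x,v), (u,s,u), (u,s,x), (u,v,t), (u,v,u), … and 14 more.
Total: 26.

26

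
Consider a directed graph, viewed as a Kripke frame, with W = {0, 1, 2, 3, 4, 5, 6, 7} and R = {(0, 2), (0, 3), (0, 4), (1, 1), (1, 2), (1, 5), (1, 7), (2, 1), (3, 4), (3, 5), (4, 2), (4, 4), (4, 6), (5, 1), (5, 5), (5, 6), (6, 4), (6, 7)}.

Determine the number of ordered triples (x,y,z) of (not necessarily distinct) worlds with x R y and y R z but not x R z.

19

Enumerating: (0,2,1), (0,3,5), (0,4,6), (1,5,6), (2,1,2), (2,1,5), (2,1,7), (3,4,2), (3,4,6), (3,5,1), (3,5,6), (4,2,1), … and 7 more.
Total: 19.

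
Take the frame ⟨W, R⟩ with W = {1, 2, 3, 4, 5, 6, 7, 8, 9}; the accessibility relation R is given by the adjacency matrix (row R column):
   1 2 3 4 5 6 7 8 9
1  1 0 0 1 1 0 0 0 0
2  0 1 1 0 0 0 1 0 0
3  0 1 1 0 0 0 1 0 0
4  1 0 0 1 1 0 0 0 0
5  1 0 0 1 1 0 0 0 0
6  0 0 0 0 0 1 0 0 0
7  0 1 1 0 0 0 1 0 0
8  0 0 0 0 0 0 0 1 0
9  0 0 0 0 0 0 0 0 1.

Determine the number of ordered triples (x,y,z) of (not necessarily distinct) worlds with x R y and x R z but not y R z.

R is Euclidean; there are no such tuples.

0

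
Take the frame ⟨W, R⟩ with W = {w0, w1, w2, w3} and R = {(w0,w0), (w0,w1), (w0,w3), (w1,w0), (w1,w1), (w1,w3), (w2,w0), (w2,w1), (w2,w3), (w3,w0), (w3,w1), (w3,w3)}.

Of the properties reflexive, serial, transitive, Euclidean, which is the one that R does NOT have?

reflexive

Reflexive: no — w2 is not related to itself.
Serial: yes — every world has a successor (e.g. w0 R w0).
Transitive: yes — every two-step R-path is closed by a direct edge.
Euclidean: yes — any two successors of a common world are R-related.
Only reflexive fails.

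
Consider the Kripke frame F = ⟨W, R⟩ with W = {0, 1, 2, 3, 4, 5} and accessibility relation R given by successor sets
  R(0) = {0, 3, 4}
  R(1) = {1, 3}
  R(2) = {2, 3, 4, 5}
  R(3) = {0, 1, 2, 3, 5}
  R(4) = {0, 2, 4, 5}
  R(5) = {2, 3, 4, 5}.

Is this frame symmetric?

Symmetric: yes — every pair in R has its reverse in R.

Yes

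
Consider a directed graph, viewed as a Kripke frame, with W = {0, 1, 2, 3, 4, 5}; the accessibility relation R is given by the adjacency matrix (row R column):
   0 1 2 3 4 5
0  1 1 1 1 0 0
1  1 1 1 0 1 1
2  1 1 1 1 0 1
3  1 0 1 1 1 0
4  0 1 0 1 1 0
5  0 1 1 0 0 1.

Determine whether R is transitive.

No

Transitive: no — 0 R 1 and 1 R 4, but not 0 R 4.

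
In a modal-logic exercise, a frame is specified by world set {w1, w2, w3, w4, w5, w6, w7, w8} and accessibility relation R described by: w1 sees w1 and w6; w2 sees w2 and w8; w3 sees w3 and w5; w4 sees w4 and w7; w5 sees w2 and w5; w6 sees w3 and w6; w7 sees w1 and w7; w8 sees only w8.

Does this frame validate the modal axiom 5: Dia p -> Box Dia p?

Axiom 5 corresponds to the accessibility relation being Euclidean.
Euclidean: no — w1 R w6 and w1 R w1, but not w6 R w1.

No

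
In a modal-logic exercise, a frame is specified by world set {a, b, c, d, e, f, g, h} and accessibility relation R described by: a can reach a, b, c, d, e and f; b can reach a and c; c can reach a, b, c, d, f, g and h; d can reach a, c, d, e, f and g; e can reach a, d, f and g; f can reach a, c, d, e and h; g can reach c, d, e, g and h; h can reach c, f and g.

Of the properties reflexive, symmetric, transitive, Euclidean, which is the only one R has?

symmetric

Reflexive: no — b is not related to itself.
Symmetric: yes — every pair in R has its reverse in R.
Transitive: no — a R c and c R g, but not a R g.
Euclidean: no — a R b and a R d, but not b R d.
Only symmetric holds.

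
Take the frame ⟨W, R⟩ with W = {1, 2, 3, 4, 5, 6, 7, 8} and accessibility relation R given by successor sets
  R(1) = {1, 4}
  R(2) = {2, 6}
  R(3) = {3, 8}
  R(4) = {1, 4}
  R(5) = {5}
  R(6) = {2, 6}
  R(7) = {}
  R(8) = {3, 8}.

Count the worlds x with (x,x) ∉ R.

Enumerating: 7.

1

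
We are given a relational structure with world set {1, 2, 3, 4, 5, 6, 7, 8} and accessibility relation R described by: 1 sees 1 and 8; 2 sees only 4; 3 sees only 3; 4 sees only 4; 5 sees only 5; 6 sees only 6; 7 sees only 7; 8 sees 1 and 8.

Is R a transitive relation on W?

Yes

Transitive: yes — every two-step R-path is closed by a direct edge.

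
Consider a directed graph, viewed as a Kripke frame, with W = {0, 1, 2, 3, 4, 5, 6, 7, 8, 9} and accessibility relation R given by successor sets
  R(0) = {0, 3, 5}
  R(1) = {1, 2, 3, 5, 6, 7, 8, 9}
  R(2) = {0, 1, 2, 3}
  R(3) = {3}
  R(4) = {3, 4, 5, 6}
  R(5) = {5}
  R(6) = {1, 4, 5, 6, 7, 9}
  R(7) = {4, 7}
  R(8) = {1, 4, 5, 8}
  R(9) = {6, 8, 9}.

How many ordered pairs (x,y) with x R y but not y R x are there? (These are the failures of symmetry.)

Enumerating: (0,3), (0,5), (1,3), (1,5), (1,7), (1,9), (2,0), (2,3), (4,3), (4,5), (6,5), (6,7), (7,4), (8,4), (8,5), (9,8).

16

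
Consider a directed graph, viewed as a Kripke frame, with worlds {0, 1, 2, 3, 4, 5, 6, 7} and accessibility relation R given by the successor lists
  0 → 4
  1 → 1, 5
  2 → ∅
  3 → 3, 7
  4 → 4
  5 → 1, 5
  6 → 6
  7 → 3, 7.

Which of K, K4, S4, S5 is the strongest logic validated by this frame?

K4

Transitive (axiom 4): yes — every two-step R-path is closed by a direct edge.
Reflexive (axiom T): no — 0 is not related to itself.
Euclidean (axiom 5): yes — any two successors of a common world are R-related.
So F validates K, K4; S4 would additionally require R to be reflexive. The strongest is K4.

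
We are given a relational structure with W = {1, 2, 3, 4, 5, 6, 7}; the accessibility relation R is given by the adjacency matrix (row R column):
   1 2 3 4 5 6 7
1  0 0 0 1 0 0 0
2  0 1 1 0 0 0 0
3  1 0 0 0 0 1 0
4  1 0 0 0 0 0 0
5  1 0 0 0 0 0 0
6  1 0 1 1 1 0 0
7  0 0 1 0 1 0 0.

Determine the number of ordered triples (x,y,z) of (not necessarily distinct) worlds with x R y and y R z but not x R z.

13

Enumerating: (1,4,1), (2,3,1), (2,3,6), (3,1,4), (3,6,3), (3,6,4), (3,6,5), (4,1,4), (5,1,4), (6,3,6), (7,3,1), (7,3,6), (7,5,1).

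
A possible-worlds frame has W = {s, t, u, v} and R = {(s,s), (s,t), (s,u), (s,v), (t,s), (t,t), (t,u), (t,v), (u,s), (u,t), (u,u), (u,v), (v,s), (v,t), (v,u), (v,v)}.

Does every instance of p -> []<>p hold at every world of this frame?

The schema B characterises exactly the symmetric frames.
Symmetric: yes — every pair in R has its reverse in R.

Yes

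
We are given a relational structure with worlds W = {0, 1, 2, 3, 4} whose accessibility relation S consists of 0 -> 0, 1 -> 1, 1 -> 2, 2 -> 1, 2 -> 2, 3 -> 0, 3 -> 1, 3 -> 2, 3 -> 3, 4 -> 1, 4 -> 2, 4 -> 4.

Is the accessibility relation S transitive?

Yes

Transitive: yes — every two-step S-path is closed by a direct edge.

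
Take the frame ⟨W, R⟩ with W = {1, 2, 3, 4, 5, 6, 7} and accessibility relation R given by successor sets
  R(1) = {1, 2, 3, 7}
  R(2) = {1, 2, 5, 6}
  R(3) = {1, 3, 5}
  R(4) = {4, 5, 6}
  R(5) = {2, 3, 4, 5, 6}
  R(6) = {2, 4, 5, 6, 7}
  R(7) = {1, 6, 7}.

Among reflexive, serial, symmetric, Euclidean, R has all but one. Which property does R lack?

Euclidean

Reflexive: yes — every world is R-related to itself.
Serial: yes — every world has a successor (e.g. 1 R 1).
Symmetric: yes — every pair in R has its reverse in R.
Euclidean: no — 1 R 2 and 1 R 3, but not 2 R 3.
Only Euclidean fails.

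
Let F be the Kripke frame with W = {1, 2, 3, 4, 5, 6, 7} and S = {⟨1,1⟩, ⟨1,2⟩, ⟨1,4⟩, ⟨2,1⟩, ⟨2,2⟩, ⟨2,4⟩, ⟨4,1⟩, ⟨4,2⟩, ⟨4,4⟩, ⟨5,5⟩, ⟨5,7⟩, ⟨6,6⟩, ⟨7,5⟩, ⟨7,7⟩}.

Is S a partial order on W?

Reflexive: no — 3 is not related to itself.
Transitive: yes — every two-step S-path is closed by a direct edge.
Antisymmetric: no — 1 S 2 and 2 S 1 with 1 ≠ 2.
So S is not a partial order.

No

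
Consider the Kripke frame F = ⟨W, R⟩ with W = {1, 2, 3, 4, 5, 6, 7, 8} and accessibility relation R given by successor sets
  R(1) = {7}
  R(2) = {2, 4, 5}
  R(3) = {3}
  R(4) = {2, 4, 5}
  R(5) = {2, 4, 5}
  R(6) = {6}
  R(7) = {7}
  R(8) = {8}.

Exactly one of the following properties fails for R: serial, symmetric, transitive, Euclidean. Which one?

symmetric

Serial: yes — every world has a successor (e.g. 1 R 7).
Symmetric: no — 1 R 7 but not 7 R 1.
Transitive: yes — every two-step R-path is closed by a direct edge.
Euclidean: yes — any two successors of a common world are R-related.
Only symmetric fails.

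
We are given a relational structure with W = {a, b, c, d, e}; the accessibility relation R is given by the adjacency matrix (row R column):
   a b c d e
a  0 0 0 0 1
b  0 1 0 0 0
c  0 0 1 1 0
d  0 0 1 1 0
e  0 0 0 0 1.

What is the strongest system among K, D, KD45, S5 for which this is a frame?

KD45

Serial (axiom D): yes — every world has a successor (e.g. a R e).
Euclidean (axiom 5): yes — any two successors of a common world are R-related.
Transitive (axiom 4): yes — every two-step R-path is closed by a direct edge.
Reflexive (axiom T): no — a is not related to itself.
So F validates K, D, KD45; S5 would additionally require R to be reflexive. The strongest is KD45.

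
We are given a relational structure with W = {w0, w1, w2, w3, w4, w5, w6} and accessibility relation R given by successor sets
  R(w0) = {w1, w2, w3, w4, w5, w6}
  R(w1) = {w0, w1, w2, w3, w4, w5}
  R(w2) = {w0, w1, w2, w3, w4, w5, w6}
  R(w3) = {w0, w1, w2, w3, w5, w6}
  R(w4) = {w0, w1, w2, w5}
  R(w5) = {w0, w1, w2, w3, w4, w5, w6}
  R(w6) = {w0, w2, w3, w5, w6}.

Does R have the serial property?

Yes

Serial: yes — every world has a successor (e.g. w0 R w1).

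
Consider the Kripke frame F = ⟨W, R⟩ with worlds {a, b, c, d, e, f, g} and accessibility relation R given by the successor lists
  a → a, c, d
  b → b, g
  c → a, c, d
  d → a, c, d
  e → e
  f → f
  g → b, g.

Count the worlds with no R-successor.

0

R is serial; there are no such worlds.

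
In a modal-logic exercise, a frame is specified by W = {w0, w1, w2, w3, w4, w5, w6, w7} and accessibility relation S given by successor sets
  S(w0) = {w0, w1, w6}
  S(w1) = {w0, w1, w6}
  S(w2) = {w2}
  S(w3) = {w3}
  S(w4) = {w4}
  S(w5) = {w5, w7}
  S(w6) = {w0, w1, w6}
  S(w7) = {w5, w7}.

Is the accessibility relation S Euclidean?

Euclidean: yes — any two successors of a common world are S-related.

Yes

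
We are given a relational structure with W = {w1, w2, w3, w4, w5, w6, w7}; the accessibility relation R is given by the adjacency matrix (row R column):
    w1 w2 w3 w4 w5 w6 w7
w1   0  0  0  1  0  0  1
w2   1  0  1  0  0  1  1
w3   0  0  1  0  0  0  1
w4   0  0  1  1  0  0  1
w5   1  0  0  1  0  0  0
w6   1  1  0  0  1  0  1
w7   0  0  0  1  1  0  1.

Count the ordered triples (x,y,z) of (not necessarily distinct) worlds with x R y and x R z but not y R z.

28

Enumerating: (w2,w1,w1), (w2,w1,w3), (w2,w1,w6), (w2,w3,w1), (w2,w3,w6), (w2,w6,w3), (w2,w6,w6), (w2,w7,w1), (w2,w7,w3), (w2,w7,w6), (w3,w7,w3), (w4,w3,w4), … and 16 more.
Total: 28.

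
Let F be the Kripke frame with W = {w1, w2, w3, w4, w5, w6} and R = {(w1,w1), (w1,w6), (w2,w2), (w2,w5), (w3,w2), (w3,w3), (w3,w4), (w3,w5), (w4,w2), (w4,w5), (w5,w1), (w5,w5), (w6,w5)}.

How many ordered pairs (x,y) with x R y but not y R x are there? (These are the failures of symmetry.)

Enumerating: (w1,w6), (w2,w5), (w3,w2), (w3,w4), (w3,w5), (w4,w2), (w4,w5), (w5,w1), (w6,w5).

9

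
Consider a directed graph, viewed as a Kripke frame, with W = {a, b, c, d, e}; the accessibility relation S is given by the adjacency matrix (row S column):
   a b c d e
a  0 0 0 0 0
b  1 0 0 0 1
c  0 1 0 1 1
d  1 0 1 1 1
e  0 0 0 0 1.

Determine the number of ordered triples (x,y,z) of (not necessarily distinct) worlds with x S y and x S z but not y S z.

17

Enumerating: (b,a,a), (b,a,e), (b,e,a), (c,b,b), (c,b,d), (c,d,b), (c,e,b), (c,e,d), (d,a,a), (d,a,c), (d,a,d), (d,a,e), (d,c,a), (d,c,c), (d,e,a), (d,e,c), (d,e,d).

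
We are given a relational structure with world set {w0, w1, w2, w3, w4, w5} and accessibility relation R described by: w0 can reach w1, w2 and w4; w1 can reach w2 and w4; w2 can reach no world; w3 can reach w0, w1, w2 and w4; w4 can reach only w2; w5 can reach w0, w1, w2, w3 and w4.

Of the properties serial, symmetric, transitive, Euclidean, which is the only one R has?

transitive

Serial: no — w2 has no R-successor.
Symmetric: no — w0 R w1 but not w1 R w0.
Transitive: yes — every two-step R-path is closed by a direct edge.
Euclidean: no — w0 R w2 and w0 R w1, but not w2 R w1.
Only transitive holds.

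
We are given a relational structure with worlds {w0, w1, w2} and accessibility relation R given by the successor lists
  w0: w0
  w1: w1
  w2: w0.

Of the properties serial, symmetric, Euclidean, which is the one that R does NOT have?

Serial: yes — every world has a successor (e.g. w0 R w0).
Symmetric: no — w2 R w0 but not w0 R w2.
Euclidean: yes — any two successors of a common world are R-related.
Only symmetric fails.

symmetric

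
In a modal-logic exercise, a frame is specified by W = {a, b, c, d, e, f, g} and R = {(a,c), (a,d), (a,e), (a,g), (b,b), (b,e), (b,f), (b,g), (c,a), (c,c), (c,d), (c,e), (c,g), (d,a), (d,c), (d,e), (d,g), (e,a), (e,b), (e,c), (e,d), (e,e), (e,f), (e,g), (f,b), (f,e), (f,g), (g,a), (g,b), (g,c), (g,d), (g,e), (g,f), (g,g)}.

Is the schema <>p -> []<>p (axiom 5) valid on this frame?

No

Axiom 5 corresponds to the accessibility relation being Euclidean.
Euclidean: no — e R a and e R b, but not a R b.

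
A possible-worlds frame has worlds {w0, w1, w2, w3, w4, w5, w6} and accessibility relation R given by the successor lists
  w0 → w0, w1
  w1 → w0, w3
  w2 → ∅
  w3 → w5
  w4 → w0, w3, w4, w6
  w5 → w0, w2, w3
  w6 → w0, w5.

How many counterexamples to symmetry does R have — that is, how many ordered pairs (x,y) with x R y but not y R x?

8

Enumerating: (w1,w3), (w4,w0), (w4,w3), (w4,w6), (w5,w0), (w5,w2), (w6,w0), (w6,w5).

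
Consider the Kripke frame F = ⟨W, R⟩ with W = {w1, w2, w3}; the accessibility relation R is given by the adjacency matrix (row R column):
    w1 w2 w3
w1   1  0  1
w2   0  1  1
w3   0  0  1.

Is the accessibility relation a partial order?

Reflexive: yes — every world is R-related to itself.
Transitive: yes — every two-step R-path is closed by a direct edge.
Antisymmetric: yes — no distinct pair is related both ways.
So R is a partial order.

Yes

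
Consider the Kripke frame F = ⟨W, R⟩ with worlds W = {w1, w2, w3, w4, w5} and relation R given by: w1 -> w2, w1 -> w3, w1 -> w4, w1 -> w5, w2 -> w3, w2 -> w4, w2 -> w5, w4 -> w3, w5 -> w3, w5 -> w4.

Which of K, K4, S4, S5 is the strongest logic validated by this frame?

K4

Transitive (axiom 4): yes — every two-step R-path is closed by a direct edge.
Reflexive (axiom T): no — w1 is not related to itself.
Euclidean (axiom 5): no — w1 R w3 and w1 R w2, but not w3 R w2.
So F validates K, K4; S4 would additionally require R to be reflexive. The strongest is K4.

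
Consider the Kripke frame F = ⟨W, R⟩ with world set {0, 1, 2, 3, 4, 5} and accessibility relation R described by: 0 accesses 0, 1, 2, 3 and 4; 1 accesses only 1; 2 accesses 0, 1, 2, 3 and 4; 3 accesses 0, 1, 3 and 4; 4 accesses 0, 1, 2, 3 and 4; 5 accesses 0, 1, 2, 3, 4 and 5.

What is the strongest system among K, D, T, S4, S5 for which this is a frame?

T

Serial (axiom D): yes — every world has a successor (e.g. 0 R 0).
Reflexive (axiom T): yes — every world is R-related to itself.
Transitive (axiom 4): no — 3 R 0 and 0 R 2, but not 3 R 2.
Euclidean (axiom 5): no — 0 R 1 and 0 R 2, but not 1 R 2.
So F validates K, D, T; S4 would additionally require R to be transitive. The strongest is T.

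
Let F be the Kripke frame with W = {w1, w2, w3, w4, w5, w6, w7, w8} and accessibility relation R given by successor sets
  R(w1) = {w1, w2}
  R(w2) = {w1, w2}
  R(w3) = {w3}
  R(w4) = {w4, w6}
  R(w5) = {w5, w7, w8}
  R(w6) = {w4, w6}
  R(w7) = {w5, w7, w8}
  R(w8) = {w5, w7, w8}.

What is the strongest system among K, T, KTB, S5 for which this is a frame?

Reflexive (axiom T): yes — every world is R-related to itself.
Symmetric (axiom B): yes — every pair in R has its reverse in R.
Euclidean (axiom 5): yes — any two successors of a common world are R-related.
So F validates K, T, KTB, S5. The strongest is S5.

S5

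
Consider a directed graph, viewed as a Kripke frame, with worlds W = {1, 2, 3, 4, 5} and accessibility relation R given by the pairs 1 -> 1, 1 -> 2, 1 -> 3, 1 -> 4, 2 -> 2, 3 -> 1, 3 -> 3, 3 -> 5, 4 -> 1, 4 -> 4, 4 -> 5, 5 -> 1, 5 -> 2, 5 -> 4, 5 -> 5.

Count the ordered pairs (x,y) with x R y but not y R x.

Enumerating: (1,2), (3,5), (5,1), (5,2).

4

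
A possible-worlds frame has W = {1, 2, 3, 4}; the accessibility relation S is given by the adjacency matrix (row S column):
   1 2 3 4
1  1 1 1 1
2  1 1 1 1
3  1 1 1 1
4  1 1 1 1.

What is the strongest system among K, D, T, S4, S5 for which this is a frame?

Serial (axiom D): yes — every world has a successor (e.g. 1 S 1).
Reflexive (axiom T): yes — every world is S-related to itself.
Transitive (axiom 4): yes — every two-step S-path is closed by a direct edge.
Euclidean (axiom 5): yes — any two successors of a common world are S-related.
So F validates K, D, T, S4, S5. The strongest is S5.

S5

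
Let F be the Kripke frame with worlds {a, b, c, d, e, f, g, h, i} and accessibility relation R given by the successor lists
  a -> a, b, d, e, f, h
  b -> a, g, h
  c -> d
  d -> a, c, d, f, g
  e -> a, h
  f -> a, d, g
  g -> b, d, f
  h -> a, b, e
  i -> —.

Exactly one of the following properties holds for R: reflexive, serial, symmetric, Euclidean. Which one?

symmetric

Reflexive: no — b is not related to itself.
Serial: no — i has no R-successor.
Symmetric: yes — every pair in R has its reverse in R.
Euclidean: no — a R b and a R d, but not b R d.
Only symmetric holds.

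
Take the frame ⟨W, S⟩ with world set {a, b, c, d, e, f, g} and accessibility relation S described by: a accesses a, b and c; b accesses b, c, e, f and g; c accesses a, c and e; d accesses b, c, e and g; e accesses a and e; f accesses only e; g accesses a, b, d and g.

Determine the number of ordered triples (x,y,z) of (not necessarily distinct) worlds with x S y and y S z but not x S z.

23

Enumerating: (a,b,e), (a,b,f), (a,b,g), (a,c,e), (b,c,a), (b,e,a), (b,g,a), (b,g,d), (c,a,b), (d,b,f), (d,c,a), (d,e,a), … and 11 more.
Total: 23.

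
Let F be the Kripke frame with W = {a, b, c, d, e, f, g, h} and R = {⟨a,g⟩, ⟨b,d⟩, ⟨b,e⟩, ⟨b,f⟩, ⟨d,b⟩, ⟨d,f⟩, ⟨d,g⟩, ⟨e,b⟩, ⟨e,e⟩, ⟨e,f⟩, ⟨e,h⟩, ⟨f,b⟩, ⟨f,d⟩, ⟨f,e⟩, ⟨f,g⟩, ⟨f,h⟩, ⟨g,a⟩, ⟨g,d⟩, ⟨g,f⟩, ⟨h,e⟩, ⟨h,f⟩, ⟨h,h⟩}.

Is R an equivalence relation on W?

No

Reflexive: no — a is not related to itself.
Symmetric: yes — every pair in R has its reverse in R.
Transitive: no — a R g and g R d, but not a R d.
So R is not an equivalence relation.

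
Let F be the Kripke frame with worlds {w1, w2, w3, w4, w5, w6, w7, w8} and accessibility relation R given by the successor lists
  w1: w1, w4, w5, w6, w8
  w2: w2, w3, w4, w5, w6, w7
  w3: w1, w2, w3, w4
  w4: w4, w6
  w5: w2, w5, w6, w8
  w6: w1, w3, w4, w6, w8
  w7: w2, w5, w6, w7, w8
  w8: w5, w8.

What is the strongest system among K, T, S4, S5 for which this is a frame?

T

Reflexive (axiom T): yes — every world is R-related to itself.
Transitive (axiom 4): no — w1 R w5 and w5 R w2, but not w1 R w2.
Euclidean (axiom 5): no — w1 R w4 and w1 R w5, but not w4 R w5.
So F validates K, T; S4 would additionally require R to be transitive. The strongest is T.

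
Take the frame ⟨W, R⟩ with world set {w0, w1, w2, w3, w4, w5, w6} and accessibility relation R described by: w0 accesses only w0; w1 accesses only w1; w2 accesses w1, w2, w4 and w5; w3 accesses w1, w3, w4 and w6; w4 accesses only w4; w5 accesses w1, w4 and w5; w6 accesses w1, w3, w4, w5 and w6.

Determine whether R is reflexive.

Yes

Reflexive: yes — every world is R-related to itself.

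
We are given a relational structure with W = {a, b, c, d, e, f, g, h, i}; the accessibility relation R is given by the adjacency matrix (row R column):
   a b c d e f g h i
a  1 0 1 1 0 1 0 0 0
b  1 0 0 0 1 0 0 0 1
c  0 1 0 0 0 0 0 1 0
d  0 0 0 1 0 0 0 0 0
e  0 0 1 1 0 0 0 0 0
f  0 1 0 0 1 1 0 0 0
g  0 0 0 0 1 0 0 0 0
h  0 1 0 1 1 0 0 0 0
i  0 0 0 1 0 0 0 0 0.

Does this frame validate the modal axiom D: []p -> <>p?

By correspondence theory, D is valid on a frame iff R is serial.
Serial: yes — every world has a successor (e.g. a R a).

Yes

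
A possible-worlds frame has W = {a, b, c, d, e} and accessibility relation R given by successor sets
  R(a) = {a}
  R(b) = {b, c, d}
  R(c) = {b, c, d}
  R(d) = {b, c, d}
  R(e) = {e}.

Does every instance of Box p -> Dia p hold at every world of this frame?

Yes

Axiom D corresponds to the accessibility relation being serial.
Serial: yes — every world has a successor (e.g. a R a).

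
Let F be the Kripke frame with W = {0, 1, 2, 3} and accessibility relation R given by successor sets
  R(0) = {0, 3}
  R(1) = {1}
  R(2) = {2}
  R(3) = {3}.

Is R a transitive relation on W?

Transitive: yes — every two-step R-path is closed by a direct edge.

Yes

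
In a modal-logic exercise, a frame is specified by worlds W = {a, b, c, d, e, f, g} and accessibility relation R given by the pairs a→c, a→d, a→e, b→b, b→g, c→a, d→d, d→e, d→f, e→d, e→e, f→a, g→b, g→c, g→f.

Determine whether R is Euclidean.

No

Euclidean: no — a R c and a R d, but not c R d.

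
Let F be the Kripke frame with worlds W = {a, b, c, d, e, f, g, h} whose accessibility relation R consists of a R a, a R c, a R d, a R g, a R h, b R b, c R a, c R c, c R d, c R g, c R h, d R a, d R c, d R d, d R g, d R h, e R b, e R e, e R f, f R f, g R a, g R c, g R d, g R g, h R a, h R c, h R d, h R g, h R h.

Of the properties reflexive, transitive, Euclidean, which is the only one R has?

Reflexive: yes — every world is R-related to itself.
Transitive: no — g R a and a R h, but not g R h.
Euclidean: no — a R g and a R h, but not g R h.
Only reflexive holds.

reflexive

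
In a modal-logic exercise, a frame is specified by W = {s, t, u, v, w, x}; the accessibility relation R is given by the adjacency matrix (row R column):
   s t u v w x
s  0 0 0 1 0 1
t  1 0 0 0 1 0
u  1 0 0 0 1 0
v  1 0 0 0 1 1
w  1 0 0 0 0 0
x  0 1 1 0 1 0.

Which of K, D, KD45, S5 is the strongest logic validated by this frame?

D

Serial (axiom D): yes — every world has a successor (e.g. s R v).
Euclidean (axiom 5): no — s R x and s R v, but not x R v.
Transitive (axiom 4): no — s R v and v R w, but not s R w.
Reflexive (axiom T): no — s is not related to itself.
So F validates K, D; KD45 would additionally require R to be Euclidean and transitive. The strongest is D.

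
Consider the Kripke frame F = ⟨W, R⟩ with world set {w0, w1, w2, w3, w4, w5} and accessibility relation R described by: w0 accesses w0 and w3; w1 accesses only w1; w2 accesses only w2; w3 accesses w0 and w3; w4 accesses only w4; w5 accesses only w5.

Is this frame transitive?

Yes

Transitive: yes — every two-step R-path is closed by a direct edge.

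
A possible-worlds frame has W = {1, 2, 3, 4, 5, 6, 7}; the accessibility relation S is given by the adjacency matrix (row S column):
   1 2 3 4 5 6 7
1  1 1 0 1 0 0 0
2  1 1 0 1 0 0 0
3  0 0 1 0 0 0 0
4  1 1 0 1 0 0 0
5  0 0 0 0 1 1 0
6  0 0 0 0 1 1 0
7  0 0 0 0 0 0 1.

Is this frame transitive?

Transitive: yes — every two-step S-path is closed by a direct edge.

Yes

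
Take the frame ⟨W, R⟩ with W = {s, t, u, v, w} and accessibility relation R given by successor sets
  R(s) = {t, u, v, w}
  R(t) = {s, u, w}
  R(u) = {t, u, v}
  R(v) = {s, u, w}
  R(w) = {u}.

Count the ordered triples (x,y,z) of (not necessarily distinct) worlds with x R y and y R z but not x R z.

Enumerating: (s,t,s), (s,v,s), (t,s,t), (t,s,v), (t,u,t), (t,u,v), (u,t,s), (u,t,w), (u,v,s), (u,v,w), (v,s,t), (v,s,v), (v,u,t), (v,u,v), (w,u,t), (w,u,v).

16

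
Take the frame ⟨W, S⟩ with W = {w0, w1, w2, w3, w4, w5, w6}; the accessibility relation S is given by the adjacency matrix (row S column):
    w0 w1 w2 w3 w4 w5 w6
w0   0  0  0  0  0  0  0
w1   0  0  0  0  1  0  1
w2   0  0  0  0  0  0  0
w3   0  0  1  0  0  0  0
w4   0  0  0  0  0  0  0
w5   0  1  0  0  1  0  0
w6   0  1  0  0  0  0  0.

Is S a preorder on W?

No

Reflexive: no — w0 is not related to itself.
Transitive: no — w5 S w1 and w1 S w6, but not w5 S w6.
So S is not a preorder.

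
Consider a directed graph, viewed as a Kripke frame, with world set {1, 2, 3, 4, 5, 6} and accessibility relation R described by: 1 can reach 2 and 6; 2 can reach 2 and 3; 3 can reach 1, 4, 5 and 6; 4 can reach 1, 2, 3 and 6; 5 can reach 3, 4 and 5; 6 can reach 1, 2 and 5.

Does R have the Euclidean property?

No

Euclidean: no — 1 R 2 and 1 R 6, but not 2 R 6.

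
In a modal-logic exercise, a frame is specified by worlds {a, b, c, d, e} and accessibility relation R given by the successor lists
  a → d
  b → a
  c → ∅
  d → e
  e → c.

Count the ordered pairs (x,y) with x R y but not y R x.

Enumerating: (a,d), (b,a), (d,e), (e,c).

4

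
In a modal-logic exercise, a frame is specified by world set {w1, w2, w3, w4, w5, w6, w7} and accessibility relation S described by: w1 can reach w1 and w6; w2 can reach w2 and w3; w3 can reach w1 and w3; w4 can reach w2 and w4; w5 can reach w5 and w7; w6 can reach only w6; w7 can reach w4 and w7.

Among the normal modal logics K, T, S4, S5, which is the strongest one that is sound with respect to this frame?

T

Reflexive (axiom T): yes — every world is S-related to itself.
Transitive (axiom 4): no — w2 S w3 and w3 S w1, but not w2 S w1.
Euclidean (axiom 5): no — w1 S w6 and w1 S w1, but not w6 S w1.
So F validates K, T; S4 would additionally require S to be transitive. The strongest is T.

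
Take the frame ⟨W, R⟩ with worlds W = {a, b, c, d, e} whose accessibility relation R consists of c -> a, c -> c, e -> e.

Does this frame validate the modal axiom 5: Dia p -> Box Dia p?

By correspondence theory, 5 is valid on a frame iff R is Euclidean.
Euclidean: no — c R a and c R a, but not a R a.

No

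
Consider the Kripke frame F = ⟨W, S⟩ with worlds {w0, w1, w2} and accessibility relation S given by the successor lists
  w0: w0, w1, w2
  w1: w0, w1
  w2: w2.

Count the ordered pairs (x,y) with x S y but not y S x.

Enumerating: (w0,w2).

1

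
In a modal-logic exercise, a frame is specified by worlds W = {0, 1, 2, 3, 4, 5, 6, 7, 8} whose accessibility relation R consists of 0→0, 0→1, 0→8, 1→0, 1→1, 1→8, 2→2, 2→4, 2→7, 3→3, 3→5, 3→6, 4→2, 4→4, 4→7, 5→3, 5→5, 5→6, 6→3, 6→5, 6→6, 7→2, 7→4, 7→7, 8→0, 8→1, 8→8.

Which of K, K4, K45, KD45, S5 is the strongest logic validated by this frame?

S5

Transitive (axiom 4): yes — every two-step R-path is closed by a direct edge.
Euclidean (axiom 5): yes — any two successors of a common world are R-related.
Serial (axiom D): yes — every world has a successor (e.g. 0 R 0).
Reflexive (axiom T): yes — every world is R-related to itself.
So F validates K, K4, K45, KD45, S5. The strongest is S5.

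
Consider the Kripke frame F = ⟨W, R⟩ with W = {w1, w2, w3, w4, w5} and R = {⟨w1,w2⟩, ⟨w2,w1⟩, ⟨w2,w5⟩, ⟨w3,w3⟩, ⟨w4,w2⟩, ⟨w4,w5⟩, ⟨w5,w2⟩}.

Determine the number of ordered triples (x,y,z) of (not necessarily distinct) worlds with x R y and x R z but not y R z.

8

Enumerating: (w1,w2,w2), (w2,w1,w1), (w2,w1,w5), (w2,w5,w1), (w2,w5,w5), (w4,w2,w2), (w4,w5,w5), (w5,w2,w2).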